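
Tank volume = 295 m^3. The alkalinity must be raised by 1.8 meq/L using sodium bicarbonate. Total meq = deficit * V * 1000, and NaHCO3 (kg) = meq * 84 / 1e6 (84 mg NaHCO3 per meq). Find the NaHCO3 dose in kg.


Tank volume in L = 295 m^3 * 1000 = 295000 L
Total meq required = 1.8 meq/L * 295000 L = 531000 meq
NaHCO3 mass = 531000 meq * 84 mg/meq / 1e6 = 44.604 kg

44.604 kg


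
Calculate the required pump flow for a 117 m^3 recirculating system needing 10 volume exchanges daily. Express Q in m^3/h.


Daily recirculation volume = 117 m^3 * 10 = 1170 m^3/day
Flow rate Q = daily volume / 24 h = 1170 / 24 = 48.75 m^3/h

48.75 m^3/h


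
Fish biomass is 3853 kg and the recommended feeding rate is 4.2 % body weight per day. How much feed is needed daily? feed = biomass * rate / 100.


Feeding rate fraction = 4.2% / 100 = 0.042
Daily feed = 3853 kg * 0.042 = 161.826 kg/day

161.826 kg/day


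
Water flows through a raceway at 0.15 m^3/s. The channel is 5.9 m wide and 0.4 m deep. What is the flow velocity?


Cross-sectional area = W * d = 5.9 * 0.4 = 2.36 m^2
Velocity = Q / A = 0.15 / 2.36 = 0.0635593 m/s

0.0635593 m/s


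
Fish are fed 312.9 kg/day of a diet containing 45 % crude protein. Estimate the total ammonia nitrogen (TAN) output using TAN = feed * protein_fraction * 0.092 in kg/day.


Protein in feed = 312.9 * 45/100 = 140.805 kg/day
TAN = protein * 0.092 = 140.805 * 0.092 = 12.95406 kg/day

12.95406 kg/day


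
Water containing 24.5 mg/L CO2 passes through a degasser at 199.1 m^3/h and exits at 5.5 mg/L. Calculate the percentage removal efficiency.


CO2_out / CO2_in = 5.5 / 24.5 = 0.2244898
Fraction remaining = 0.2244898
efficiency = (1 - 0.2244898) * 100 = 77.551 %

77.551 %


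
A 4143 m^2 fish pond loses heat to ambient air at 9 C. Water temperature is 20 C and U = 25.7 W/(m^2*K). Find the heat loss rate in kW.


Temperature difference dT = 20 - 9 = 11 K
Heat loss (W) = U * A * dT = 25.7 * 4143 * 11 = 1171226.1 W
Convert to kW: 1171226.1 / 1000 = 1171.2261 kW

1171.2261 kW


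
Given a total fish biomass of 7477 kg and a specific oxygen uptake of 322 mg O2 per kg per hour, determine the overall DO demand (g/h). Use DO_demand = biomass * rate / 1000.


Total O2 consumption (mg/h) = 7477 kg * 322 mg/(kg*h) = 2407594 mg/h
Convert to g/h: 2407594 / 1000 = 2407.594 g/h

2407.594 g/h


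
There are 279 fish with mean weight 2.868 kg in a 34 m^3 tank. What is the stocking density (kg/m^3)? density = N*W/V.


Total biomass = 279 fish * 2.868 kg = 800.172 kg
Density = total biomass / volume = 800.172 / 34 = 23.5345 kg/m^3

23.5345 kg/m^3


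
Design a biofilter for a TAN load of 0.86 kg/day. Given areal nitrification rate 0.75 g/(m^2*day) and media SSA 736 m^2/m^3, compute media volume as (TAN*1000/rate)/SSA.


A = 0.86*1000 / 0.75 = 1146.6667 m^2
V = 1146.6667 / 736 = 1.55797

1.55797 m^3


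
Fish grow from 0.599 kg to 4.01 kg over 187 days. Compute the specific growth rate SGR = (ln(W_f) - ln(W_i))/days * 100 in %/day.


ln(W_f) = ln(4.01) = 1.3887912
ln(W_i) = ln(0.599) = -0.51249368
ln(W_f) - ln(W_i) = 1.3887912 - -0.51249368 = 1.9012849
SGR = 1.9012849 / 187 * 100 = 1.01673 %/day

1.01673 %/day


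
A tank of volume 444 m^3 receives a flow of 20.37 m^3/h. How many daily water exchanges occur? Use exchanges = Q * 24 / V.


Daily flow volume = 20.37 m^3/h * 24 h = 488.88 m^3/day
Exchanges = daily flow / tank volume = 488.88 / 444 = 1.10108 exchanges/day

1.10108 exchanges/day


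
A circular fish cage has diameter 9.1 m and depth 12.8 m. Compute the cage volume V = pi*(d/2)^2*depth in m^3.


r = d/2 = 9.1/2 = 4.55 m
Base area = pi*r^2 = pi*4.55^2 = 65.038822 m^2
Volume = 65.038822 * 12.8 = 832.497 m^3

832.497 m^3


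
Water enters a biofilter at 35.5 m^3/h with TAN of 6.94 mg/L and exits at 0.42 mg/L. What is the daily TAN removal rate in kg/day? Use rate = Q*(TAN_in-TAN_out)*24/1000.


Concentration drop: TAN_in - TAN_out = 6.94 - 0.42 = 6.52 mg/L
Hourly TAN removed = Q * dTAN = 35.5 m^3/h * 6.52 mg/L = 231.46 g/h  (m^3/h * mg/L = g/h)
Daily TAN removed = 231.46 * 24 = 5555.04 g/day
Convert to kg/day: 5555.04 / 1000 = 5.55504 kg/day

5.55504 kg/day


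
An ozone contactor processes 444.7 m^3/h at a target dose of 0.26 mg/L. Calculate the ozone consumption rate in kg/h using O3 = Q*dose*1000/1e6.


O3 demand (mg/h) = Q * dose * 1000 = 444.7 * 0.26 * 1000 = 115622 mg/h
Convert mg to kg: 115622 / 1e6 = 0.115622 kg/h

0.115622 kg/h


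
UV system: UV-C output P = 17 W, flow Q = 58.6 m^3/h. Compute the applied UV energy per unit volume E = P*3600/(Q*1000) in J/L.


Energy delivered per hour = 17 W * 3600 s = 61200 J/h
Volume treated per hour = 58.6 m^3/h * 1000 = 58600 L/h
dose = 61200 / 58600 = 1.04437 J/L

1.04437 J/L


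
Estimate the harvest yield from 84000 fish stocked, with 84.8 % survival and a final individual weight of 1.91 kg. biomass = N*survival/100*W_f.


Survivors = 84000 * 84.8/100 = 71232 fish
Harvest biomass = survivors * W_f = 71232 * 1.91 = 136053.12 kg

136053.12 kg


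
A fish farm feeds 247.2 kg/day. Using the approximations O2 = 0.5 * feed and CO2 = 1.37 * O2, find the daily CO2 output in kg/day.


O2 = 247.2 * 0.5 = 123.6
CO2 = 123.6 * 1.37 = 169.332

169.332 kg/day


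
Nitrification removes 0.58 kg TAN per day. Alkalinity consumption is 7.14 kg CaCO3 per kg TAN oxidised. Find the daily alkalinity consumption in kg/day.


Alkalinity factor: 7.14 kg CaCO3 consumed per kg TAN nitrified
alk = 0.58 kg TAN * 7.14 = 4.1412 kg CaCO3/day

4.1412 kg CaCO3/day


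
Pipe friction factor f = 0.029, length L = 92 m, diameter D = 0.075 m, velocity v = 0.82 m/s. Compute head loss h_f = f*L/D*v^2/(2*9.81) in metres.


v^2 = 0.82^2 = 0.6724 m^2/s^2
L/D = 92/0.075 = 1226.6667
h_f = f*(L/D)*v^2/(2g) = 0.029 * 1226.6667 * 0.6724 / 19.62 = 1.21914 m

1.21914 m


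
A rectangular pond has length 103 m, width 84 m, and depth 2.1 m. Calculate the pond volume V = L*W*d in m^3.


Base area = L * W = 103 * 84 = 8652 m^2
Volume = area * depth = 8652 * 2.1 = 18169.2 m^3

18169.2 m^3


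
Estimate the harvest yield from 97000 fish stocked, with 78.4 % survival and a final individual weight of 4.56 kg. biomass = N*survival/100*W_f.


Survivors = 97000 * 78.4/100 = 76048 fish
Harvest biomass = survivors * W_f = 76048 * 4.56 = 346778.88 kg

346778.88 kg


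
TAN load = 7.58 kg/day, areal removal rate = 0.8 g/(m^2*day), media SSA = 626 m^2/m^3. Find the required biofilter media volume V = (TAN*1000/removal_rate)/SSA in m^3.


A = 7.58*1000 / 0.8 = 9475 m^2
V = 9475 / 626 = 15.1358

15.1358 m^3


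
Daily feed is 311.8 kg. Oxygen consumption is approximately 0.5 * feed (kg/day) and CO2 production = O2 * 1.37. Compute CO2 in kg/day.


O2 = 311.8 * 0.5 = 155.9
CO2 = 155.9 * 1.37 = 213.583

213.583 kg/day


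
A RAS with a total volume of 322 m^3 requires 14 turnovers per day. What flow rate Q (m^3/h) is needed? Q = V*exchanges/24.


Daily recirculation volume = 322 m^3 * 14 = 4508 m^3/day
Flow rate Q = daily volume / 24 h = 4508 / 24 = 187.833 m^3/h

187.833 m^3/h


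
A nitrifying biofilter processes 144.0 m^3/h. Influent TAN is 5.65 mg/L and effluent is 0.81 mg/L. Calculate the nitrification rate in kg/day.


Concentration drop: TAN_in - TAN_out = 5.65 - 0.81 = 4.84 mg/L
Hourly TAN removed = Q * dTAN = 144.0 m^3/h * 4.84 mg/L = 696.96 g/h  (m^3/h * mg/L = g/h)
Daily TAN removed = 696.96 * 24 = 16727.04 g/day
Convert to kg/day: 16727.04 / 1000 = 16.72704 kg/day

16.72704 kg/day


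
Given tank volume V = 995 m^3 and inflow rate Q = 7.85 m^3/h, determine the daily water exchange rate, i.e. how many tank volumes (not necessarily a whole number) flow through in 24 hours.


Daily flow volume = 7.85 m^3/h * 24 h = 188.4 m^3/day
Exchanges = daily flow / tank volume = 188.4 / 995 = 0.189347 exchanges/day

0.189347 exchanges/day


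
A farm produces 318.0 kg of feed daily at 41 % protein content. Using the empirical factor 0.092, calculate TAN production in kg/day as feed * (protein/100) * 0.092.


Protein in feed = 318.0 * 41/100 = 130.38 kg/day
TAN = protein * 0.092 = 130.38 * 0.092 = 11.99496 kg/day

11.99496 kg/day


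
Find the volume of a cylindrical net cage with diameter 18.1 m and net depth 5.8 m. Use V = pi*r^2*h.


r = d/2 = 18.1/2 = 9.05 m
Base area = pi*r^2 = pi*9.05^2 = 257.30429 m^2
Volume = 257.30429 * 5.8 = 1492.36 m^3

1492.36 m^3


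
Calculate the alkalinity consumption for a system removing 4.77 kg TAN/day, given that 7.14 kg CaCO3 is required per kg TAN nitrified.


Alkalinity factor: 7.14 kg CaCO3 consumed per kg TAN nitrified
alk = 4.77 kg TAN * 7.14 = 34.0578 kg CaCO3/day

34.0578 kg CaCO3/day


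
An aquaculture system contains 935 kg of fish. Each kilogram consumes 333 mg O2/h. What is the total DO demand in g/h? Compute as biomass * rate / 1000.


Total O2 consumption (mg/h) = 935 kg * 333 mg/(kg*h) = 311355 mg/h
Convert to g/h: 311355 / 1000 = 311.355 g/h

311.355 g/h


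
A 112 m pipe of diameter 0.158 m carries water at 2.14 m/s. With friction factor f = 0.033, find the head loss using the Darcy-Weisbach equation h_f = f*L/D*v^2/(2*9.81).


v^2 = 2.14^2 = 4.5796 m^2/s^2
L/D = 112/0.158 = 708.86076
h_f = f*(L/D)*v^2/(2g) = 0.033 * 708.86076 * 4.5796 / 19.62 = 5.46014 m

5.46014 m


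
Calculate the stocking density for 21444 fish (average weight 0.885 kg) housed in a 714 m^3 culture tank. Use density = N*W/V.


Total biomass = 21444 fish * 0.885 kg = 18977.94 kg
Density = total biomass / volume = 18977.94 / 714 = 26.5797 kg/m^3

26.5797 kg/m^3


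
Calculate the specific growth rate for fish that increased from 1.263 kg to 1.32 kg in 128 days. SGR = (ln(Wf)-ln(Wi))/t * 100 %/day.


ln(W_f) = ln(1.32) = 0.27763174
ln(W_i) = ln(1.263) = 0.23348984
ln(W_f) - ln(W_i) = 0.27763174 - 0.23348984 = 0.0441419
SGR = 0.0441419 / 128 * 100 = 0.0344859 %/day

0.0344859 %/day


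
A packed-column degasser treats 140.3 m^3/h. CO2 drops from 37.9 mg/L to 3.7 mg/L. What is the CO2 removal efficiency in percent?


CO2_out / CO2_in = 3.7 / 37.9 = 0.09762533
Fraction remaining = 0.09762533
efficiency = (1 - 0.09762533) * 100 = 90.2375 %

90.2375 %


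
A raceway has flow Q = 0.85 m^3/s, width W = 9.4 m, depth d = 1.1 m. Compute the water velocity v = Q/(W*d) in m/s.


Cross-sectional area = W * d = 9.4 * 1.1 = 10.34 m^2
Velocity = Q / A = 0.85 / 10.34 = 0.082205 m/s

0.082205 m/s


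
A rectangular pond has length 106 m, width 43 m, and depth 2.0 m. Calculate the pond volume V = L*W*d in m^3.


Base area = L * W = 106 * 43 = 4558 m^2
Volume = area * depth = 4558 * 2.0 = 9116 m^3

9116 m^3


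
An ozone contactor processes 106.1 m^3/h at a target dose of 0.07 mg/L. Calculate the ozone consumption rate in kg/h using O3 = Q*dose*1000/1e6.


O3 demand (mg/h) = Q * dose * 1000 = 106.1 * 0.07 * 1000 = 7427 mg/h
Convert mg to kg: 7427 / 1e6 = 0.007427 kg/h

0.007427 kg/h


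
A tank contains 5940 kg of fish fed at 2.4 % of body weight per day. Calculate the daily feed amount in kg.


Feeding rate fraction = 2.4% / 100 = 0.024
Daily feed = 5940 kg * 0.024 = 142.56 kg/day

142.56 kg/day


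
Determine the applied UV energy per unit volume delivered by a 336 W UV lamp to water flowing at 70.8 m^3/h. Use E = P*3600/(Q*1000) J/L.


Energy delivered per hour = 336 W * 3600 s = 1209600 J/h
Volume treated per hour = 70.8 m^3/h * 1000 = 70800 L/h
dose = 1209600 / 70800 = 17.0847 J/L

17.0847 J/L


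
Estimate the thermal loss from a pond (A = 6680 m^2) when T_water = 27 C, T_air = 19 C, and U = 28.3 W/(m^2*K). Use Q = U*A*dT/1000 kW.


Temperature difference dT = 27 - 19 = 8 K
Heat loss (W) = U * A * dT = 28.3 * 6680 * 8 = 1512352 W
Convert to kW: 1512352 / 1000 = 1512.352 kW

1512.352 kW


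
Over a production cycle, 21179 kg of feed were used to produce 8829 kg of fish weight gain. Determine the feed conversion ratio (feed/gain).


FCR = feed consumed / weight gained
FCR = 21179 kg / 8829 kg = 2.3988

2.3988


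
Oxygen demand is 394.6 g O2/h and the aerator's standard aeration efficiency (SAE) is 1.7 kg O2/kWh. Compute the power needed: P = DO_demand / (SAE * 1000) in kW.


SAE in g O2/kWh = 1.7 * 1000 = 1700 g/kWh
P = DO_demand / SAE_g = 394.6 / 1700 = 0.232118 kW

0.232118 kW


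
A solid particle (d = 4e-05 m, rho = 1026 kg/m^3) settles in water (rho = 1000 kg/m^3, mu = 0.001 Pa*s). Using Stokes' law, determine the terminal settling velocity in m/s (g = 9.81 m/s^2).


Density difference: rho_p - rho_f = 1026 - 1000 = 26 kg/m^3
d^2 = (4e-05)^2 = 1.6e-09 m^2
Numerator = (rho_p - rho_f) * g * d^2 = 26 * 9.81 * 1.6e-09 = 4.08096e-07
Denominator = 18 * mu = 18 * 0.001 = 0.018
v_s = 4.08096e-07 / 0.018 = 2.2672e-05 m/s
Check: Re = rho_f * v_s * d / mu = 1000 * 2.2672e-05 * 4e-05 / 0.001 = 9.07e-04 < 1, so Stokes' law applies.

2.2672e-05 m/s


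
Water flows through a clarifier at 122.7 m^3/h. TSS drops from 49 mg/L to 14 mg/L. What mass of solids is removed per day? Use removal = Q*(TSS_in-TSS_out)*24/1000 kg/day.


Concentration drop: TSS_in - TSS_out = 49 - 14 = 35 mg/L
Hourly solids removed = Q * dTSS = 122.7 m^3/h * 35 mg/L = 4294.5 g/h  (m^3/h * mg/L = g/h)
Daily solids removed = 4294.5 * 24 = 103068 g/day
Convert g to kg: 103068 / 1000 = 103.068 kg/day

103.068 kg/day


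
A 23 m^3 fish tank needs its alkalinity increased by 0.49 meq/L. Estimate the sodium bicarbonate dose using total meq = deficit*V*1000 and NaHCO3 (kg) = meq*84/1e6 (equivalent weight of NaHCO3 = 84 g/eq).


Tank volume in L = 23 m^3 * 1000 = 23000 L
Total meq required = 0.49 meq/L * 23000 L = 11270 meq
NaHCO3 mass = 11270 meq * 84 mg/meq / 1e6 = 0.94668 kg

0.94668 kg


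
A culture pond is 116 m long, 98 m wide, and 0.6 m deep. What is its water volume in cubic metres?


Base area = L * W = 116 * 98 = 11368 m^2
Volume = area * depth = 11368 * 0.6 = 6820.8 m^3

6820.8 m^3


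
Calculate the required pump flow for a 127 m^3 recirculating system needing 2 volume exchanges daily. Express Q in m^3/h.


Daily recirculation volume = 127 m^3 * 2 = 254 m^3/day
Flow rate Q = daily volume / 24 h = 254 / 24 = 10.5833 m^3/h

10.5833 m^3/h


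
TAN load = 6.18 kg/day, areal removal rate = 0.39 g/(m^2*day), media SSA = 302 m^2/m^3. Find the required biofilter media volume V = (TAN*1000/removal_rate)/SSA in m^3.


A = 6.18*1000 / 0.39 = 15846.154 m^2
V = 15846.154 / 302 = 52.4707

52.4707 m^3


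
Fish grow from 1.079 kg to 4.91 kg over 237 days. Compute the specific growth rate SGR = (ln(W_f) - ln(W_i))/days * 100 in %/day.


ln(W_f) = ln(4.91) = 1.5912739
ln(W_i) = ln(1.079) = 0.076034686
ln(W_f) - ln(W_i) = 1.5912739 - 0.076034686 = 1.5152392
SGR = 1.5152392 / 237 * 100 = 0.639341 %/day

0.639341 %/day


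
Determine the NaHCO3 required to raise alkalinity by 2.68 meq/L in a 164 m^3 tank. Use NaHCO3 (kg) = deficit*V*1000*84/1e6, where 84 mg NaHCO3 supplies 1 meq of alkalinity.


Tank volume in L = 164 m^3 * 1000 = 164000 L
Total meq required = 2.68 meq/L * 164000 L = 439520 meq
NaHCO3 mass = 439520 meq * 84 mg/meq / 1e6 = 36.9197 kg

36.9197 kg


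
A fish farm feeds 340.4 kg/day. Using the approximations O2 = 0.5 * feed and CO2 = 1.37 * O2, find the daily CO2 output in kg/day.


O2 = 340.4 * 0.5 = 170.2
CO2 = 170.2 * 1.37 = 233.174

233.174 kg/day


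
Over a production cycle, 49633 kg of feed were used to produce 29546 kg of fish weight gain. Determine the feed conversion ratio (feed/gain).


FCR = feed consumed / weight gained
FCR = 49633 kg / 29546 kg = 1.67986

1.67986


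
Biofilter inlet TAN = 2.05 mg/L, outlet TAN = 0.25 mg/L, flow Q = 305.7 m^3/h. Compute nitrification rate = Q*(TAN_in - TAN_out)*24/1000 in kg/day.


Concentration drop: TAN_in - TAN_out = 2.05 - 0.25 = 1.8 mg/L
Hourly TAN removed = Q * dTAN = 305.7 m^3/h * 1.8 mg/L = 550.26 g/h  (m^3/h * mg/L = g/h)
Daily TAN removed = 550.26 * 24 = 13206.24 g/day
Convert to kg/day: 13206.24 / 1000 = 13.20624 kg/day

13.20624 kg/day


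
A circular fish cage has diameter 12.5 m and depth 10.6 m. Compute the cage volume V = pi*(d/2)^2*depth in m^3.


r = d/2 = 12.5/2 = 6.25 m
Base area = pi*r^2 = pi*6.25^2 = 122.71846 m^2
Volume = 122.71846 * 10.6 = 1300.82 m^3

1300.82 m^3


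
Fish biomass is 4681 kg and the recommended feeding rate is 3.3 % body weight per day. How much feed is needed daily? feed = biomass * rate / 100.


Feeding rate fraction = 3.3% / 100 = 0.033
Daily feed = 4681 kg * 0.033 = 154.473 kg/day

154.473 kg/day


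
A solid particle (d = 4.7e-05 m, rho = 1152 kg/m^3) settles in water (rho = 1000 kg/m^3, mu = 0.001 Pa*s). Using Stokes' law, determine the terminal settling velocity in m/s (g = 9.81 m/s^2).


Density difference: rho_p - rho_f = 1152 - 1000 = 152 kg/m^3
d^2 = (4.7e-05)^2 = 2.209e-09 m^2
Numerator = (rho_p - rho_f) * g * d^2 = 152 * 9.81 * 2.209e-09 = 3.2938841e-06
Denominator = 18 * mu = 18 * 0.001 = 0.018
v_s = 3.2938841e-06 / 0.018 = 1.82994e-04 m/s
Check: Re = rho_f * v_s * d / mu = 1000 * 1.82994e-04 * 4.7e-05 / 0.001 = 0.0086 < 1, so Stokes' law applies.

1.82994e-04 m/s


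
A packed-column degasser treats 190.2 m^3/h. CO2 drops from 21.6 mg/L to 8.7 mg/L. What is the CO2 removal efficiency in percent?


CO2_out / CO2_in = 8.7 / 21.6 = 0.40277778
Fraction remaining = 0.40277778
efficiency = (1 - 0.40277778) * 100 = 59.7222 %

59.7222 %


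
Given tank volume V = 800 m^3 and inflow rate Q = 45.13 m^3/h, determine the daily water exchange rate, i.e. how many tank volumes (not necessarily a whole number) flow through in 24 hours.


Daily flow volume = 45.13 m^3/h * 24 h = 1083.12 m^3/day
Exchanges = daily flow / tank volume = 1083.12 / 800 = 1.3539 exchanges/day

1.3539 exchanges/day


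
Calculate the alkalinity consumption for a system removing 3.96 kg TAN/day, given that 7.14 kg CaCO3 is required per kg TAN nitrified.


Alkalinity factor: 7.14 kg CaCO3 consumed per kg TAN nitrified
alk = 3.96 kg TAN * 7.14 = 28.2744 kg CaCO3/day

28.2744 kg CaCO3/day


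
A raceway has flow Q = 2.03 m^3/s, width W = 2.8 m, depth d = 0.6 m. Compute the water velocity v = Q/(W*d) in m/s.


Cross-sectional area = W * d = 2.8 * 0.6 = 1.68 m^2
Velocity = Q / A = 2.03 / 1.68 = 1.20833 m/s

1.20833 m/s


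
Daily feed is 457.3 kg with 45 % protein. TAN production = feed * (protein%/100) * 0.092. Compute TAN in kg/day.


Protein in feed = 457.3 * 45/100 = 205.785 kg/day
TAN = protein * 0.092 = 205.785 * 0.092 = 18.93222 kg/day

18.93222 kg/day


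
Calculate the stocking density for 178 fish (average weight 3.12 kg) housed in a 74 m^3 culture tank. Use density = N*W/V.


Total biomass = 178 fish * 3.12 kg = 555.36 kg
Density = total biomass / volume = 555.36 / 74 = 7.50486 kg/m^3

7.50486 kg/m^3


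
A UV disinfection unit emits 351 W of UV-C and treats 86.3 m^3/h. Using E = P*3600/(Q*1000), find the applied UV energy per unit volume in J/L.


Energy delivered per hour = 351 W * 3600 s = 1263600 J/h
Volume treated per hour = 86.3 m^3/h * 1000 = 86300 L/h
dose = 1263600 / 86300 = 14.6419 J/L

14.6419 J/L


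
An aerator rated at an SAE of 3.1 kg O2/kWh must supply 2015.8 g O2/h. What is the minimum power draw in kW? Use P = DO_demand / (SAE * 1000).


SAE in g O2/kWh = 3.1 * 1000 = 3100 g/kWh
P = DO_demand / SAE_g = 2015.8 / 3100 = 0.650258 kW

0.650258 kW


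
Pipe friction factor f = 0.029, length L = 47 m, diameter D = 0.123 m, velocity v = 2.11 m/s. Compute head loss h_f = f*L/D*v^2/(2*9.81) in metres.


v^2 = 2.11^2 = 4.4521 m^2/s^2
L/D = 47/0.123 = 382.11382
h_f = f*(L/D)*v^2/(2g) = 0.029 * 382.11382 * 4.4521 / 19.62 = 2.51453 m

2.51453 m


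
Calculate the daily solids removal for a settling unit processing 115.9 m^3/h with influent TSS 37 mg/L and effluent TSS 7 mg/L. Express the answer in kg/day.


Concentration drop: TSS_in - TSS_out = 37 - 7 = 30 mg/L
Hourly solids removed = Q * dTSS = 115.9 m^3/h * 30 mg/L = 3477 g/h  (m^3/h * mg/L = g/h)
Daily solids removed = 3477 * 24 = 83448 g/day
Convert g to kg: 83448 / 1000 = 83.448 kg/day

83.448 kg/day


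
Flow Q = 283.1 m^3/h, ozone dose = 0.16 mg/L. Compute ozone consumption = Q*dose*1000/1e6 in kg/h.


O3 demand (mg/h) = Q * dose * 1000 = 283.1 * 0.16 * 1000 = 45296 mg/h
Convert mg to kg: 45296 / 1e6 = 0.045296 kg/h

0.045296 kg/h


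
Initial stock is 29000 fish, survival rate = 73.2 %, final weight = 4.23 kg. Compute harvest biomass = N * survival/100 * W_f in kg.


Survivors = 29000 * 73.2/100 = 21228 fish
Harvest biomass = survivors * W_f = 21228 * 4.23 = 89794.44 kg

89794.44 kg


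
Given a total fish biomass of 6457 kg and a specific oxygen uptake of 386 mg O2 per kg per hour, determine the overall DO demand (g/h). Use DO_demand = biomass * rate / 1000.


Total O2 consumption (mg/h) = 6457 kg * 386 mg/(kg*h) = 2492402 mg/h
Convert to g/h: 2492402 / 1000 = 2492.402 g/h

2492.402 g/h


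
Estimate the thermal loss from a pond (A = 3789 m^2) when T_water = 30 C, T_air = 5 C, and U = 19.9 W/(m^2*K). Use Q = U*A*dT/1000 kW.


Temperature difference dT = 30 - 5 = 25 K
Heat loss (W) = U * A * dT = 19.9 * 3789 * 25 = 1885027.5 W
Convert to kW: 1885027.5 / 1000 = 1885.0275 kW

1885.0275 kW


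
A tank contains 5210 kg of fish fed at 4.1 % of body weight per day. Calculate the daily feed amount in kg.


Feeding rate fraction = 4.1% / 100 = 0.041
Daily feed = 5210 kg * 0.041 = 213.61 kg/day

213.61 kg/day


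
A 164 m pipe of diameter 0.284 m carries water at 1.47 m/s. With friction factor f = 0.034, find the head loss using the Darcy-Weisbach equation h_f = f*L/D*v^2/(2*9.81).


v^2 = 1.47^2 = 2.1609 m^2/s^2
L/D = 164/0.284 = 577.46479
h_f = f*(L/D)*v^2/(2g) = 0.034 * 577.46479 * 2.1609 / 19.62 = 2.16242 m

2.16242 m


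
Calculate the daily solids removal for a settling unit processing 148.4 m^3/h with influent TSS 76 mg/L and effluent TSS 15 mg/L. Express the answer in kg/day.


Concentration drop: TSS_in - TSS_out = 76 - 15 = 61 mg/L
Hourly solids removed = Q * dTSS = 148.4 m^3/h * 61 mg/L = 9052.4 g/h  (m^3/h * mg/L = g/h)
Daily solids removed = 9052.4 * 24 = 217257.6 g/day
Convert g to kg: 217257.6 / 1000 = 217.2576 kg/day

217.2576 kg/day


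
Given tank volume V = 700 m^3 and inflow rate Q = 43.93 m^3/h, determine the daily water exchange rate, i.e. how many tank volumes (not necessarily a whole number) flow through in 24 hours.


Daily flow volume = 43.93 m^3/h * 24 h = 1054.32 m^3/day
Exchanges = daily flow / tank volume = 1054.32 / 700 = 1.50617 exchanges/day

1.50617 exchanges/day


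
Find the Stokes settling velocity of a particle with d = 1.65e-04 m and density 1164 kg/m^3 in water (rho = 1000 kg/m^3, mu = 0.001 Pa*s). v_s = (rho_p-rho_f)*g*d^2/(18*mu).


Density difference: rho_p - rho_f = 1164 - 1000 = 164 kg/m^3
d^2 = (1.65e-04)^2 = 2.7225e-08 m^2
Numerator = (rho_p - rho_f) * g * d^2 = 164 * 9.81 * 2.7225e-08 = 4.3800669e-05
Denominator = 18 * mu = 18 * 0.001 = 0.018
v_s = 4.3800669e-05 / 0.018 = 0.00243337 m/s
Check: Re = rho_f * v_s * d / mu = 1000 * 0.00243337 * 1.65e-04 / 0.001 = 0.402 < 1, so Stokes' law applies.

0.00243337 m/s


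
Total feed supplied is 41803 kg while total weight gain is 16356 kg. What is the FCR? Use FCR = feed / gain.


FCR = feed consumed / weight gained
FCR = 41803 kg / 16356 kg = 2.55582

2.55582


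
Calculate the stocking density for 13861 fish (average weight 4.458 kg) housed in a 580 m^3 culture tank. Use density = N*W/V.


Total biomass = 13861 fish * 4.458 kg = 61792.338 kg
Density = total biomass / volume = 61792.338 / 580 = 106.539 kg/m^3

106.539 kg/m^3


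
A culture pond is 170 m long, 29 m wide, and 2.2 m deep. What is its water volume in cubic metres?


Base area = L * W = 170 * 29 = 4930 m^2
Volume = area * depth = 4930 * 2.2 = 10846 m^3

10846 m^3


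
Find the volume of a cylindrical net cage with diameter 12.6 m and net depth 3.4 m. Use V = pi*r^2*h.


r = d/2 = 12.6/2 = 6.3 m
Base area = pi*r^2 = pi*6.3^2 = 124.68981 m^2
Volume = 124.68981 * 3.4 = 423.945 m^3

423.945 m^3


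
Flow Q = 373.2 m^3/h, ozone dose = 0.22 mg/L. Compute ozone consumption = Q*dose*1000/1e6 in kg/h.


O3 demand (mg/h) = Q * dose * 1000 = 373.2 * 0.22 * 1000 = 82104 mg/h
Convert mg to kg: 82104 / 1e6 = 0.082104 kg/h

0.082104 kg/h


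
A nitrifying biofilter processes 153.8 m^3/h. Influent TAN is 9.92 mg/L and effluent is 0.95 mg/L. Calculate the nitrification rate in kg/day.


Concentration drop: TAN_in - TAN_out = 9.92 - 0.95 = 8.97 mg/L
Hourly TAN removed = Q * dTAN = 153.8 m^3/h * 8.97 mg/L = 1379.586 g/h  (m^3/h * mg/L = g/h)
Daily TAN removed = 1379.586 * 24 = 33110.064 g/day
Convert to kg/day: 33110.064 / 1000 = 33.110064 kg/day

33.110064 kg/day


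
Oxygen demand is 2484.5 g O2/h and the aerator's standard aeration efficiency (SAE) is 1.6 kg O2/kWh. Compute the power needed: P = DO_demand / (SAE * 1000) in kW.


SAE in g O2/kWh = 1.6 * 1000 = 1600 g/kWh
P = DO_demand / SAE_g = 2484.5 / 1600 = 1.55281 kW

1.55281 kW


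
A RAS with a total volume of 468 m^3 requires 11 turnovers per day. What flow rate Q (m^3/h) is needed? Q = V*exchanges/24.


Daily recirculation volume = 468 m^3 * 11 = 5148 m^3/day
Flow rate Q = daily volume / 24 h = 5148 / 24 = 214.5 m^3/h

214.5 m^3/h


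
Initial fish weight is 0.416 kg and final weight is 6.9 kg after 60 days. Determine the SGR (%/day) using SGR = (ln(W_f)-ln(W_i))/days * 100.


ln(W_f) = ln(6.9) = 1.9315214
ln(W_i) = ln(0.416) = -0.87707002
ln(W_f) - ln(W_i) = 1.9315214 - -0.87707002 = 2.8085914
SGR = 2.8085914 / 60 * 100 = 4.68099 %/day

4.68099 %/day


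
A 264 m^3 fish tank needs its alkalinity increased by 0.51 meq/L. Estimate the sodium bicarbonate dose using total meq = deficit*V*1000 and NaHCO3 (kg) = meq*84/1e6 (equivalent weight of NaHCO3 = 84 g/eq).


Tank volume in L = 264 m^3 * 1000 = 264000 L
Total meq required = 0.51 meq/L * 264000 L = 134640 meq
NaHCO3 mass = 134640 meq * 84 mg/meq / 1e6 = 11.3098 kg

11.3098 kg


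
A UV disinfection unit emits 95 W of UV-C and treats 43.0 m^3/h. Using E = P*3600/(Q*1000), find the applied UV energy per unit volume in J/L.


Energy delivered per hour = 95 W * 3600 s = 342000 J/h
Volume treated per hour = 43.0 m^3/h * 1000 = 43000 L/h
dose = 342000 / 43000 = 7.95349 J/L

7.95349 J/L


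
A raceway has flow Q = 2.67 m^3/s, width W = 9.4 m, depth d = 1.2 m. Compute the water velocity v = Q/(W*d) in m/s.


Cross-sectional area = W * d = 9.4 * 1.2 = 11.28 m^2
Velocity = Q / A = 2.67 / 11.28 = 0.236702 m/s

0.236702 m/s


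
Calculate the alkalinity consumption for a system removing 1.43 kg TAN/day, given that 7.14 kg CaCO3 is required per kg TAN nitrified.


Alkalinity factor: 7.14 kg CaCO3 consumed per kg TAN nitrified
alk = 1.43 kg TAN * 7.14 = 10.2102 kg CaCO3/day

10.2102 kg CaCO3/day


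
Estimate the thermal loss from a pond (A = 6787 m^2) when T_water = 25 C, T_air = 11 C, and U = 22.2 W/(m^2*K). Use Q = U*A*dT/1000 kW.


Temperature difference dT = 25 - 11 = 14 K
Heat loss (W) = U * A * dT = 22.2 * 6787 * 14 = 2109399.6 W
Convert to kW: 2109399.6 / 1000 = 2109.3996 kW

2109.3996 kW


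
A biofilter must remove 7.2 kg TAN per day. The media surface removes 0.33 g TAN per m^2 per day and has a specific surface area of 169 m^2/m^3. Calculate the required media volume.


A = 7.2*1000 / 0.33 = 21818.182 m^2
V = 21818.182 / 169 = 129.102

129.102 m^3


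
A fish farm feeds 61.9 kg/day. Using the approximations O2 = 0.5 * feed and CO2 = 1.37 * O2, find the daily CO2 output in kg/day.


O2 = 61.9 * 0.5 = 30.95
CO2 = 30.95 * 1.37 = 42.4015

42.4015 kg/day


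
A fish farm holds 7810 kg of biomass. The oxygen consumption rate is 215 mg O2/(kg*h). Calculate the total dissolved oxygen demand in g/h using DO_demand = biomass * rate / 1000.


Total O2 consumption (mg/h) = 7810 kg * 215 mg/(kg*h) = 1679150 mg/h
Convert to g/h: 1679150 / 1000 = 1679.15 g/h

1679.15 g/h


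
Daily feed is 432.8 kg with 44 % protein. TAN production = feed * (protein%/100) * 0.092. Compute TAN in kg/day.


Protein in feed = 432.8 * 44/100 = 190.432 kg/day
TAN = protein * 0.092 = 190.432 * 0.092 = 17.519744 kg/day

17.519744 kg/day


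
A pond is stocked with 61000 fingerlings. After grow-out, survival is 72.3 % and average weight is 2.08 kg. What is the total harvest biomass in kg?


Survivors = 61000 * 72.3/100 = 44103 fish
Harvest biomass = survivors * W_f = 44103 * 2.08 = 91734.24 kg

91734.24 kg


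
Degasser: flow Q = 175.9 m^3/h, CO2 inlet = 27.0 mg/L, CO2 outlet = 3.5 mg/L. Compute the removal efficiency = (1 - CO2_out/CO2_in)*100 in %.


CO2_out / CO2_in = 3.5 / 27.0 = 0.12962963
Fraction remaining = 0.12962963
efficiency = (1 - 0.12962963) * 100 = 87.037 %

87.037 %


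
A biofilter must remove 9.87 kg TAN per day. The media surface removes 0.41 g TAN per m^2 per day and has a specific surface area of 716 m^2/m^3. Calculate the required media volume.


A = 9.87*1000 / 0.41 = 24073.171 m^2
V = 24073.171 / 716 = 33.6217

33.6217 m^3


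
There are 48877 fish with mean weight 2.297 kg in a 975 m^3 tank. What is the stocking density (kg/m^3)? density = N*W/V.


Total biomass = 48877 fish * 2.297 kg = 112270.469 kg
Density = total biomass / volume = 112270.469 / 975 = 115.149 kg/m^3

115.149 kg/m^3


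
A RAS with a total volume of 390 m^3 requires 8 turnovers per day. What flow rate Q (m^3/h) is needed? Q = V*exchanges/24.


Daily recirculation volume = 390 m^3 * 8 = 3120 m^3/day
Flow rate Q = daily volume / 24 h = 3120 / 24 = 130 m^3/h

130 m^3/h


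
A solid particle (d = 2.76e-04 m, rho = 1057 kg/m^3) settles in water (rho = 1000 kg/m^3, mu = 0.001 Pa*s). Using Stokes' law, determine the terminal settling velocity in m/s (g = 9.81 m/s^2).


Density difference: rho_p - rho_f = 1057 - 1000 = 57 kg/m^3
d^2 = (2.76e-04)^2 = 7.6176e-08 m^2
Numerator = (rho_p - rho_f) * g * d^2 = 57 * 9.81 * 7.6176e-08 = 4.2595334e-05
Denominator = 18 * mu = 18 * 0.001 = 0.018
v_s = 4.2595334e-05 / 0.018 = 0.00236641 m/s
Check: Re = rho_f * v_s * d / mu = 1000 * 0.00236641 * 2.76e-04 / 0.001 = 0.653 < 1, so Stokes' law applies.

0.00236641 m/s


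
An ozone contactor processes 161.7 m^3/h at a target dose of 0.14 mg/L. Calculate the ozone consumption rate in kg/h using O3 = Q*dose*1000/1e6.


O3 demand (mg/h) = Q * dose * 1000 = 161.7 * 0.14 * 1000 = 22638 mg/h
Convert mg to kg: 22638 / 1e6 = 0.022638 kg/h

0.022638 kg/h


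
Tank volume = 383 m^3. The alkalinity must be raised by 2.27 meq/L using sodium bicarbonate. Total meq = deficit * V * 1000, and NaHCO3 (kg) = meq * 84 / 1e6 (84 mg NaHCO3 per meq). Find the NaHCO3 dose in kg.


Tank volume in L = 383 m^3 * 1000 = 383000 L
Total meq required = 2.27 meq/L * 383000 L = 869410 meq
NaHCO3 mass = 869410 meq * 84 mg/meq / 1e6 = 73.0304 kg

73.0304 kg


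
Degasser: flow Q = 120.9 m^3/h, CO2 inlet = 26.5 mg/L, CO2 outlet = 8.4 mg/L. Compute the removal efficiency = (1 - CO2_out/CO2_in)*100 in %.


CO2_out / CO2_in = 8.4 / 26.5 = 0.31698113
Fraction remaining = 0.31698113
efficiency = (1 - 0.31698113) * 100 = 68.3019 %

68.3019 %


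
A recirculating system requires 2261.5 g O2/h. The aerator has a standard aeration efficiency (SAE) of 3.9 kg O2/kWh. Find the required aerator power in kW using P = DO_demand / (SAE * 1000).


SAE in g O2/kWh = 3.9 * 1000 = 3900 g/kWh
P = DO_demand / SAE_g = 2261.5 / 3900 = 0.579872 kW

0.579872 kW


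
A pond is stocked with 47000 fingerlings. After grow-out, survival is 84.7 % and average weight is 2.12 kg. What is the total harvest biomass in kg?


Survivors = 47000 * 84.7/100 = 39809 fish
Harvest biomass = survivors * W_f = 39809 * 2.12 = 84395.08 kg

84395.08 kg


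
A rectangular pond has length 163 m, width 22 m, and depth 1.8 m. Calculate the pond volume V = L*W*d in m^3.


Base area = L * W = 163 * 22 = 3586 m^2
Volume = area * depth = 3586 * 1.8 = 6454.8 m^3

6454.8 m^3


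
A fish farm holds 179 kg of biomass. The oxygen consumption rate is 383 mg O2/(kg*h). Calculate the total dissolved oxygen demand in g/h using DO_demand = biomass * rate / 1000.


Total O2 consumption (mg/h) = 179 kg * 383 mg/(kg*h) = 68557 mg/h
Convert to g/h: 68557 / 1000 = 68.557 g/h

68.557 g/h


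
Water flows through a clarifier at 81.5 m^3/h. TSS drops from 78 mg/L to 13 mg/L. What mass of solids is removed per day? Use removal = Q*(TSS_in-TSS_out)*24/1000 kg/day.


Concentration drop: TSS_in - TSS_out = 78 - 13 = 65 mg/L
Hourly solids removed = Q * dTSS = 81.5 m^3/h * 65 mg/L = 5297.5 g/h  (m^3/h * mg/L = g/h)
Daily solids removed = 5297.5 * 24 = 127140 g/day
Convert g to kg: 127140 / 1000 = 127.14 kg/day

127.14 kg/day


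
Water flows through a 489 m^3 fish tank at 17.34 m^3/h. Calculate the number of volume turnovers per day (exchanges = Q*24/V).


Daily flow volume = 17.34 m^3/h * 24 h = 416.16 m^3/day
Exchanges = daily flow / tank volume = 416.16 / 489 = 0.851043 exchanges/day

0.851043 exchanges/day


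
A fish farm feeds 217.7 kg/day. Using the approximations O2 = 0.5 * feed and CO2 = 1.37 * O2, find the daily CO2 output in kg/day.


O2 = 217.7 * 0.5 = 108.85
CO2 = 108.85 * 1.37 = 149.1245

149.1245 kg/day


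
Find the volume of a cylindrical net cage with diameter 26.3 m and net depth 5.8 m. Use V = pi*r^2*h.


r = d/2 = 26.3/2 = 13.15 m
Base area = pi*r^2 = pi*13.15^2 = 543.25206 m^2
Volume = 543.25206 * 5.8 = 3150.86 m^3

3150.86 m^3


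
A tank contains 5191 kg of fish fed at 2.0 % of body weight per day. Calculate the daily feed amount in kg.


Feeding rate fraction = 2.0% / 100 = 0.02
Daily feed = 5191 kg * 0.02 = 103.82 kg/day

103.82 kg/day


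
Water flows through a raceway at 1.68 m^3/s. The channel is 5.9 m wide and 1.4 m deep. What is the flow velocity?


Cross-sectional area = W * d = 5.9 * 1.4 = 8.26 m^2
Velocity = Q / A = 1.68 / 8.26 = 0.20339 m/s

0.20339 m/s


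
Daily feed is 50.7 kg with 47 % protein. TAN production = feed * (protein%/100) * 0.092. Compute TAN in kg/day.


Protein in feed = 50.7 * 47/100 = 23.829 kg/day
TAN = protein * 0.092 = 23.829 * 0.092 = 2.192268 kg/day

2.192268 kg/day


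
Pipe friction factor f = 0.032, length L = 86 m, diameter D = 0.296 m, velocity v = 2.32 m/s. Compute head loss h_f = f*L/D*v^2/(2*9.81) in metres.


v^2 = 2.32^2 = 5.3824 m^2/s^2
L/D = 86/0.296 = 290.54054
h_f = f*(L/D)*v^2/(2g) = 0.032 * 290.54054 * 5.3824 / 19.62 = 2.55055 m

2.55055 m


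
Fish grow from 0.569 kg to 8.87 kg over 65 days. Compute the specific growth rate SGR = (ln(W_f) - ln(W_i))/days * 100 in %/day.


ln(W_f) = ln(8.87) = 2.1826748
ln(W_i) = ln(0.569) = -0.56387484
ln(W_f) - ln(W_i) = 2.1826748 - -0.56387484 = 2.7465496
SGR = 2.7465496 / 65 * 100 = 4.22546 %/day

4.22546 %/day


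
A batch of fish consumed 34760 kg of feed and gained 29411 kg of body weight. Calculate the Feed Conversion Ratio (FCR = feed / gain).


FCR = feed consumed / weight gained
FCR = 34760 kg / 29411 kg = 1.18187

1.18187


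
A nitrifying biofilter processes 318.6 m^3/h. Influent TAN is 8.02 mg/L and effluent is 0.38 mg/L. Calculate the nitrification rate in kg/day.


Concentration drop: TAN_in - TAN_out = 8.02 - 0.38 = 7.64 mg/L
Hourly TAN removed = Q * dTAN = 318.6 m^3/h * 7.64 mg/L = 2434.104 g/h  (m^3/h * mg/L = g/h)
Daily TAN removed = 2434.104 * 24 = 58418.496 g/day
Convert to kg/day: 58418.496 / 1000 = 58.418496 kg/day

58.418496 kg/day


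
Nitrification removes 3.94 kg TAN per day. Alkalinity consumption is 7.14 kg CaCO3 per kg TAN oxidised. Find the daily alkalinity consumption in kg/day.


Alkalinity factor: 7.14 kg CaCO3 consumed per kg TAN nitrified
alk = 3.94 kg TAN * 7.14 = 28.1316 kg CaCO3/day

28.1316 kg CaCO3/day


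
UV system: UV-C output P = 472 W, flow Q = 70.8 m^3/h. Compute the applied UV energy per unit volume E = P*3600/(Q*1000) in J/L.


Energy delivered per hour = 472 W * 3600 s = 1699200 J/h
Volume treated per hour = 70.8 m^3/h * 1000 = 70800 L/h
dose = 1699200 / 70800 = 24 J/L

24 J/L


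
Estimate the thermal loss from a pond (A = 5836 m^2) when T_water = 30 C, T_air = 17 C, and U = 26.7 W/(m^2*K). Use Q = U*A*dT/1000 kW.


Temperature difference dT = 30 - 17 = 13 K
Heat loss (W) = U * A * dT = 26.7 * 5836 * 13 = 2025675.6 W
Convert to kW: 2025675.6 / 1000 = 2025.6756 kW

2025.6756 kW


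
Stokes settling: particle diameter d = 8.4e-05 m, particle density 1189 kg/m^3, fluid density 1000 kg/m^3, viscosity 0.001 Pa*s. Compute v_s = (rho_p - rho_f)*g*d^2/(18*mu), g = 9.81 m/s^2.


Density difference: rho_p - rho_f = 1189 - 1000 = 189 kg/m^3
d^2 = (8.4e-05)^2 = 7.056e-09 m^2
Numerator = (rho_p - rho_f) * g * d^2 = 189 * 9.81 * 7.056e-09 = 1.3082459e-05
Denominator = 18 * mu = 18 * 0.001 = 0.018
v_s = 1.3082459e-05 / 0.018 = 7.26803e-04 m/s
Check: Re = rho_f * v_s * d / mu = 1000 * 7.26803e-04 * 8.4e-05 / 0.001 = 0.0611 < 1, so Stokes' law applies.

7.26803e-04 m/s


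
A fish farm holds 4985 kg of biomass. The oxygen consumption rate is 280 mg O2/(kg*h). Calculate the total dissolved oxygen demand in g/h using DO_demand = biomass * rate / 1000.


Total O2 consumption (mg/h) = 4985 kg * 280 mg/(kg*h) = 1395800 mg/h
Convert to g/h: 1395800 / 1000 = 1395.8 g/h

1395.8 g/h


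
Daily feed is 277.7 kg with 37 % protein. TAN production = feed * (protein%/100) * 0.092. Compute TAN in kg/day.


Protein in feed = 277.7 * 37/100 = 102.749 kg/day
TAN = protein * 0.092 = 102.749 * 0.092 = 9.452908 kg/day

9.452908 kg/day


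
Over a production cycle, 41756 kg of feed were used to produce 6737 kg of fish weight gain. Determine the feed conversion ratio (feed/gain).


FCR = feed consumed / weight gained
FCR = 41756 kg / 6737 kg = 6.19801

6.19801


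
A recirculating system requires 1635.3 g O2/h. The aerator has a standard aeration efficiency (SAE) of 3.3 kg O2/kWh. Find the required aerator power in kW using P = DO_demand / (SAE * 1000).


SAE in g O2/kWh = 3.3 * 1000 = 3300 g/kWh
P = DO_demand / SAE_g = 1635.3 / 3300 = 0.495545 kW

0.495545 kW


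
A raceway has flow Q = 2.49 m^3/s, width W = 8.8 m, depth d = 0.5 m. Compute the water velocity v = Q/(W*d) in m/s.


Cross-sectional area = W * d = 8.8 * 0.5 = 4.4 m^2
Velocity = Q / A = 2.49 / 4.4 = 0.565909 m/s

0.565909 m/s


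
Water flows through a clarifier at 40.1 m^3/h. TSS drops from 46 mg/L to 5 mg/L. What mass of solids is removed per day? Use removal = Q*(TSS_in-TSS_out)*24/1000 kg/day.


Concentration drop: TSS_in - TSS_out = 46 - 5 = 41 mg/L
Hourly solids removed = Q * dTSS = 40.1 m^3/h * 41 mg/L = 1644.1 g/h  (m^3/h * mg/L = g/h)
Daily solids removed = 1644.1 * 24 = 39458.4 g/day
Convert g to kg: 39458.4 / 1000 = 39.4584 kg/day

39.4584 kg/day


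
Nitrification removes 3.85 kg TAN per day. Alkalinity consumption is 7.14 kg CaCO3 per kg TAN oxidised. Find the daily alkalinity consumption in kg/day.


Alkalinity factor: 7.14 kg CaCO3 consumed per kg TAN nitrified
alk = 3.85 kg TAN * 7.14 = 27.489 kg CaCO3/day

27.489 kg CaCO3/day


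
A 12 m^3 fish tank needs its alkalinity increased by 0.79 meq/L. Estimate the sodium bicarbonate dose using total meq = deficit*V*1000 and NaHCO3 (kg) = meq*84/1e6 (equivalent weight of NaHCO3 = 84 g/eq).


Tank volume in L = 12 m^3 * 1000 = 12000 L
Total meq required = 0.79 meq/L * 12000 L = 9480 meq
NaHCO3 mass = 9480 meq * 84 mg/meq / 1e6 = 0.79632 kg

0.79632 kg


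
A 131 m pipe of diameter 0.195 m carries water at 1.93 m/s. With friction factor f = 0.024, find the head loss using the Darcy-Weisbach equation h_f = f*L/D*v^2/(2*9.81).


v^2 = 1.93^2 = 3.7249 m^2/s^2
L/D = 131/0.195 = 671.79487
h_f = f*(L/D)*v^2/(2g) = 0.024 * 671.79487 * 3.7249 / 19.62 = 3.061 m

3.061 m


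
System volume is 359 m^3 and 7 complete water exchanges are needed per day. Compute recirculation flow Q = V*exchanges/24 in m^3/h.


Daily recirculation volume = 359 m^3 * 7 = 2513 m^3/day
Flow rate Q = daily volume / 24 h = 2513 / 24 = 104.708 m^3/h

104.708 m^3/h
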